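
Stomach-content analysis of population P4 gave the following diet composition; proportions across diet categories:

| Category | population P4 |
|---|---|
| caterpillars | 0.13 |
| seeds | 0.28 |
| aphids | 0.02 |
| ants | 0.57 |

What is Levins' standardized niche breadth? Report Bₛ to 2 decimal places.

Σpᵢ² = 0.13² + 0.28² + 0.02² + 0.57² = 0.0169 + 0.0784 + 0.0004 + 0.3249 = 0.4206
B = 1 / 0.4206 = 2.3776
Bₛ = (B − 1)/(n − 1) = (2.3776 − 1)/(4 − 1) = 1.3776/3 = 0.4592

0.46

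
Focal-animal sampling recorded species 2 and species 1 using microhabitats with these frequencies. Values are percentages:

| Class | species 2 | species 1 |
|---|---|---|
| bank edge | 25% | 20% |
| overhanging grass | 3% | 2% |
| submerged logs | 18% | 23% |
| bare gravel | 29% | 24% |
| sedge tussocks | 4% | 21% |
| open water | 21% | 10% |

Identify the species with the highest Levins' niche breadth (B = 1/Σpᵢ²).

Convert percentages to proportions (divide by 100).
Σp_2ᵢ² = 0.25² + 0.03² + 0.18² + 0.29² + 0.04² + 0.21² = 0.0625 + 0.0009 + 0.0324 + 0.0841 + 0.0016 + 0.0441 = 0.2256
B_2 = 1 / 0.2256 = 4.4326
Σp_1ᵢ² = 0.20² + 0.02² + 0.23² + 0.24² + 0.21² + 0.10² = 0.0400 + 0.0004 + 0.0529 + 0.0576 + 0.0441 + 0.0100 = 0.2050
B_1 = 1 / 0.2050 = 4.8780
Highest B → broadest niche (most generalist): species 1 (B = 4.88).

species 1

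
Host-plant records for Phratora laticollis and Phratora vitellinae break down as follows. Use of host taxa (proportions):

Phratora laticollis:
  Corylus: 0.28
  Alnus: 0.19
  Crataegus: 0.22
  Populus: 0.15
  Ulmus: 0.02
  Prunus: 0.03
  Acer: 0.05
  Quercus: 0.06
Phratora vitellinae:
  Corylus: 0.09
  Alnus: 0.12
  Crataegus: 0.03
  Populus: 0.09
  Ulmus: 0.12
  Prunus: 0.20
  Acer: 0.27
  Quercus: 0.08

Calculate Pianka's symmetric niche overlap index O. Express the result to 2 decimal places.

0.53

Σ p₁ᵢp₂ᵢ = 0.0252 + 0.0228 + 0.0066 + 0.0135 + 0.0024 + 0.0060 + 0.0135 + 0.0048 = 0.0948
Σp_1ᵢ² = 0.28² + 0.19² + 0.22² + 0.15² + 0.02² + 0.03² + 0.05² + 0.06² = 0.0784 + 0.0361 + 0.0484 + 0.0225 + 0.0004 + 0.0009 + 0.0025 + 0.0036 = 0.1928
Σp_2ᵢ² = 0.09² + 0.12² + 0.03² + 0.09² + 0.12² + 0.20² + 0.27² + 0.08² = 0.0081 + 0.0144 + 0.0009 + 0.0081 + 0.0144 + 0.0400 + 0.0729 + 0.0064 = 0.1652
O = 0.0948 / √(0.1928 × 0.1652) = 0.0948 / 0.17847 = 0.5312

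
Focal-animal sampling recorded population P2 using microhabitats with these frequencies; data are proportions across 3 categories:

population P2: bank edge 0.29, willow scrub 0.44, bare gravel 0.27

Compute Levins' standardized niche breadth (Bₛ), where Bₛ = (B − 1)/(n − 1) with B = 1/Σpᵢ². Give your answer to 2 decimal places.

Σpᵢ² = 0.29² + 0.44² + 0.27² = 0.0841 + 0.1936 + 0.0729 = 0.3506
B = 1 / 0.3506 = 2.8523
Bₛ = (B − 1)/(n − 1) = (2.8523 − 1)/(3 − 1) = 1.8523/2 = 0.9262

0.93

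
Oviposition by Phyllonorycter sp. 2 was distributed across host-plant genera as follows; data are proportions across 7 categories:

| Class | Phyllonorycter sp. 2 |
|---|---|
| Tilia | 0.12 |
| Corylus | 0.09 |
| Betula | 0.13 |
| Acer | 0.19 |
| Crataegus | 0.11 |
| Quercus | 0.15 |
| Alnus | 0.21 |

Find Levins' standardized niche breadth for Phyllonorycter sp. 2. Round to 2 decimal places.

0.91

Σpᵢ² = 0.12² + 0.09² + 0.13² + 0.19² + 0.11² + 0.15² + 0.21² = 0.0144 + 0.0081 + 0.0169 + 0.0361 + 0.0121 + 0.0225 + 0.0441 = 0.1542
B = 1 / 0.1542 = 6.4851
Bₛ = (B − 1)/(n − 1) = (6.4851 − 1)/(7 − 1) = 5.4851/6 = 0.9142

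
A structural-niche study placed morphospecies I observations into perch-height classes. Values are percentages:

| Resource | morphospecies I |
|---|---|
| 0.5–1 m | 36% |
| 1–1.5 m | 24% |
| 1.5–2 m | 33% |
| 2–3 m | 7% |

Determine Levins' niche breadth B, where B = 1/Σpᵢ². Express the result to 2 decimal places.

Convert percentages to proportions (divide by 100).
Σpᵢ² = 0.36² + 0.24² + 0.33² + 0.07² = 0.1296 + 0.0576 + 0.1089 + 0.0049 = 0.3010
B = 1 / 0.3010 = 3.3223

3.32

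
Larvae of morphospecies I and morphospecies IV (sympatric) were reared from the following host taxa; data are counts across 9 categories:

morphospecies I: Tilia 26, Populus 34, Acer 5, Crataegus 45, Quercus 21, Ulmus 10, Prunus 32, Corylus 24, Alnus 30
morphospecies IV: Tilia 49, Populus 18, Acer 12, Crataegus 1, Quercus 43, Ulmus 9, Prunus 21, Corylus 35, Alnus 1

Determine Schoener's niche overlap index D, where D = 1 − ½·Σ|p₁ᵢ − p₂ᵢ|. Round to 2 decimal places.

0.60

Proportions for morphospecies I (n=227): 26/227=0.1145, 34/227=0.1498, 5/227=0.0220, 45/227=0.1982, 21/227=0.0925, 10/227=0.0441, 32/227=0.1410, 24/227=0.1057, 30/227=0.1322
Proportions for morphospecies IV (n=189): 49/189=0.2593, 18/189=0.0952, 12/189=0.0635, 1/189=0.0053, 43/189=0.2275, 9/189=0.0476, 21/189=0.1111, 35/189=0.1852, 1/189=0.0053
Σ|p₁ᵢ − p₂ᵢ| = 0.1448 + 0.0546 + 0.0415 + 0.1929 + 0.1350 + 0.0035 + 0.0299 + 0.0795 + 0.1269 = 0.8086
D = 1 − ½ × 0.8086 = 1 − 0.40430 = 0.59570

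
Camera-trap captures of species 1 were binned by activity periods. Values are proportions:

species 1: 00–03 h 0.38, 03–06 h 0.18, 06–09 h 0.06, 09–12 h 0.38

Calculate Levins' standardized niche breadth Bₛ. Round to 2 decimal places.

0.69

Σpᵢ² = 0.38² + 0.18² + 0.06² + 0.38² = 0.1444 + 0.0324 + 0.0036 + 0.1444 = 0.3248
B = 1 / 0.3248 = 3.0788
Bₛ = (B − 1)/(n − 1) = (3.0788 − 1)/(4 − 1) = 2.0788/3 = 0.6929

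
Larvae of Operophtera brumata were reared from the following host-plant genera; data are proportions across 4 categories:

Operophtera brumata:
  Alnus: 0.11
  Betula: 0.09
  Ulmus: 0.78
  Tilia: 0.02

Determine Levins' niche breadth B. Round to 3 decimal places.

1.590

Σpᵢ² = 0.11² + 0.09² + 0.78² + 0.02² = 0.0121 + 0.0081 + 0.6084 + 0.0004 = 0.6290
B = 1 / 0.6290 = 1.58983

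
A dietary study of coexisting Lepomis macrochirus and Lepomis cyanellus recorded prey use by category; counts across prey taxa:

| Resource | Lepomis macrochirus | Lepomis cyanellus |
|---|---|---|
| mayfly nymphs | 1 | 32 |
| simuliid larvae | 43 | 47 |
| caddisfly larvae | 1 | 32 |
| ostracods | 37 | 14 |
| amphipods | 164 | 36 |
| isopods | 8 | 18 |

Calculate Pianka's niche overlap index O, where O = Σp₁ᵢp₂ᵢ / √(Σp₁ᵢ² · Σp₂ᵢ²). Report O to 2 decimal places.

Proportions for Lepomis macrochirus (n=254): 1/254=0.0039, 43/254=0.1693, 1/254=0.0039, 37/254=0.1457, 164/254=0.6457, 8/254=0.0315
Proportions for Lepomis cyanellus (n=179): 32/179=0.1788, 47/179=0.2626, 32/179=0.1788, 14/179=0.0782, 36/179=0.2011, 18/179=0.1006
Σ p₁ᵢp₂ᵢ = 0.000697 + 0.044458 + 0.000697 + 0.011394 + 0.129850 + 0.003169 = 0.190265
Σp_1ᵢ² = 0.0039² + 0.1693² + 0.0039² + 0.1457² + 0.6457² + 0.0315² = 0.000015 + 0.028662 + 0.000015 + 0.021228 + 0.416928 + 0.000992 = 0.467840
Σp_2ᵢ² = 0.1788² + 0.2626² + 0.1788² + 0.0782² + 0.2011² + 0.1006² = 0.031969 + 0.068959 + 0.031969 + 0.006115 + 0.040441 + 0.010120 = 0.189573
O = 0.190265 / √(0.467840 × 0.189573) = 0.190265 / 0.2978084 = 0.6389

0.64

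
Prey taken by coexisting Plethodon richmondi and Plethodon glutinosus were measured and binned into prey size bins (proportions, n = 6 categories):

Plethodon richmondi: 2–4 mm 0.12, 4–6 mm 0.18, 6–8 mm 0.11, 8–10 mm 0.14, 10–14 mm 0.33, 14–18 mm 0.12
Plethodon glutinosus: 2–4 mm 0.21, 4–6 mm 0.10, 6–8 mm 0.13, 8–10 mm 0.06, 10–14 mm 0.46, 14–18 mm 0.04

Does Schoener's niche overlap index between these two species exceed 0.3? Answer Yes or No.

Yes

Σ|p₁ᵢ − p₂ᵢ| = 0.09 + 0.08 + 0.02 + 0.08 + 0.13 + 0.08 = 0.48
D = 1 − ½ × 0.48 = 1 − 0.240 = 0.7600
D = 0.7600 > 0.3 → Yes.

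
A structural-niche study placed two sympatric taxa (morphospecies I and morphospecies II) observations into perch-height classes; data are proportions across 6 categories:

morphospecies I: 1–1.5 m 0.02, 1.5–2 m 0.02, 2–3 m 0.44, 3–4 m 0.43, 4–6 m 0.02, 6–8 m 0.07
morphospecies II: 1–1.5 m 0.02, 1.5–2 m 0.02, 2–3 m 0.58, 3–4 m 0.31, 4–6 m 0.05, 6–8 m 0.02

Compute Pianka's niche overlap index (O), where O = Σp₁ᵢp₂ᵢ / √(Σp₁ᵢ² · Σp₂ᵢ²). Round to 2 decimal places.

0.96

Σ p₁ᵢp₂ᵢ = 0.0004 + 0.0004 + 0.2552 + 0.1333 + 0.0010 + 0.0014 = 0.3917
Σp_1ᵢ² = 0.02² + 0.02² + 0.44² + 0.43² + 0.02² + 0.07² = 0.0004 + 0.0004 + 0.1936 + 0.1849 + 0.0004 + 0.0049 = 0.3846
Σp_2ᵢ² = 0.02² + 0.02² + 0.58² + 0.31² + 0.05² + 0.02² = 0.0004 + 0.0004 + 0.3364 + 0.0961 + 0.0025 + 0.0004 = 0.4362
O = 0.3917 / √(0.3846 × 0.4362) = 0.3917 / 0.40959 = 0.9563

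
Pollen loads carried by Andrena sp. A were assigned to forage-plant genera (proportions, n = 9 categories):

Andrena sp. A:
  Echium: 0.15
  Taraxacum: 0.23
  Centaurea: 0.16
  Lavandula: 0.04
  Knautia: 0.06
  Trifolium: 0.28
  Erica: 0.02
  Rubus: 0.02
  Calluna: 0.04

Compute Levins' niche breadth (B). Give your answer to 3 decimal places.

Σpᵢ² = 0.15² + 0.23² + 0.16² + 0.04² + 0.06² + 0.28² + 0.02² + 0.02² + 0.04² = 0.0225 + 0.0529 + 0.0256 + 0.0016 + 0.0036 + 0.0784 + 0.0004 + 0.0004 + 0.0016 = 0.1870
B = 1 / 0.1870 = 5.34759

5.348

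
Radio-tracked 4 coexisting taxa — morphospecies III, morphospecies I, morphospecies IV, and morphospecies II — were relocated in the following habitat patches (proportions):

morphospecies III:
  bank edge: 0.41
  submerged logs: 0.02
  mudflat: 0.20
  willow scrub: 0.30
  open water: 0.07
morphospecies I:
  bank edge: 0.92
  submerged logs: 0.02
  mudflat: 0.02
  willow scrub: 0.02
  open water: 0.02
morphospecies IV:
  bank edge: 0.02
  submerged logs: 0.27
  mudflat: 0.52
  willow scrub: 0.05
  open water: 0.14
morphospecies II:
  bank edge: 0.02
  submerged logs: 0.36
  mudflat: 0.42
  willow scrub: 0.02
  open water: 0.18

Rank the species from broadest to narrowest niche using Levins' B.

morphospecies III > morphospecies II > morphospecies IV > morphospecies I

Σp_IIIᵢ² = 0.41² + 0.02² + 0.20² + 0.30² + 0.07² = 0.1681 + 0.0004 + 0.0400 + 0.0900 + 0.0049 = 0.3034
B_III = 1 / 0.3034 = 3.2960
Σp_Iᵢ² = 0.92² + 0.02² + 0.02² + 0.02² + 0.02² = 0.8464 + 0.0004 + 0.0004 + 0.0004 + 0.0004 = 0.8480
B_I = 1 / 0.8480 = 1.1792
Σp_IVᵢ² = 0.02² + 0.27² + 0.52² + 0.05² + 0.14² = 0.0004 + 0.0729 + 0.2704 + 0.0025 + 0.0196 = 0.3658
B_IV = 1 / 0.3658 = 2.7337
Σp_IIᵢ² = 0.02² + 0.36² + 0.42² + 0.02² + 0.18² = 0.0004 + 0.1296 + 0.1764 + 0.0004 + 0.0324 = 0.3392
B_II = 1 / 0.3392 = 2.9481
Ranking by B (broadest → narrowest): morphospecies III (3.30) > morphospecies II (2.95) > morphospecies IV (2.73) > morphospecies I (1.18)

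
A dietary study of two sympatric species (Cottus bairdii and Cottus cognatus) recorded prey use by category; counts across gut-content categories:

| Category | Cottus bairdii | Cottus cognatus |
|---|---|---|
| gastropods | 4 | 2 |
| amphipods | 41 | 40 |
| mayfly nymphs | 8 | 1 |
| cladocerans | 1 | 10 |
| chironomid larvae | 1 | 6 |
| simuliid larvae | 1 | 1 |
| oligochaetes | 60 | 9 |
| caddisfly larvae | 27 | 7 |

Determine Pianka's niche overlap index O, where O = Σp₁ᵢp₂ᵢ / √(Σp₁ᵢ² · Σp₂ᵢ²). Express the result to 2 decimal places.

0.71

Proportions for Cottus bairdii (n=143): 4/143=0.0280, 41/143=0.2867, 8/143=0.0559, 1/143=0.0070, 1/143=0.0070, 1/143=0.0070, 60/143=0.4196, 27/143=0.1888
Proportions for Cottus cognatus (n=76): 2/76=0.0263, 40/76=0.5263, 1/76=0.0132, 10/76=0.1316, 6/76=0.0789, 1/76=0.0132, 9/76=0.1184, 7/76=0.0921
Σ p₁ᵢp₂ᵢ = 0.000736 + 0.150890 + 0.000738 + 0.000921 + 0.000552 + 0.000092 + 0.049681 + 0.017388 = 0.220998
Σp_1ᵢ² = 0.0280² + 0.2867² + 0.0559² + 0.0070² + 0.0070² + 0.0070² + 0.4196² + 0.1888² = 0.000784 + 0.082197 + 0.003125 + 0.000049 + 0.000049 + 0.000049 + 0.176064 + 0.035645 = 0.297962
Σp_2ᵢ² = 0.0263² + 0.5263² + 0.0132² + 0.1316² + 0.0789² + 0.0132² + 0.1184² + 0.0921² = 0.000692 + 0.276992 + 0.000174 + 0.017319 + 0.006225 + 0.000174 + 0.014019 + 0.008482 = 0.324077
O = 0.220998 / √(0.297962 × 0.324077) = 0.220998 / 0.3107453 = 0.7112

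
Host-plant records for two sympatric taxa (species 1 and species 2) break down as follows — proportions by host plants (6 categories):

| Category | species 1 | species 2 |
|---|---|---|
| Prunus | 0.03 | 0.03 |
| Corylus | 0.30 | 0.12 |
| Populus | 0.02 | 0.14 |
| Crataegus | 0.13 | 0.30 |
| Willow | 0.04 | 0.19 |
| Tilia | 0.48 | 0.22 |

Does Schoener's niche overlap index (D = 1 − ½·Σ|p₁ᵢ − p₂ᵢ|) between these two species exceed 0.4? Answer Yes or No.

Yes

Σ|p₁ᵢ − p₂ᵢ| = 0.00 + 0.18 + 0.12 + 0.17 + 0.15 + 0.26 = 0.88
D = 1 − ½ × 0.88 = 1 − 0.440 = 0.5600
D = 0.5600 > 0.4 → Yes.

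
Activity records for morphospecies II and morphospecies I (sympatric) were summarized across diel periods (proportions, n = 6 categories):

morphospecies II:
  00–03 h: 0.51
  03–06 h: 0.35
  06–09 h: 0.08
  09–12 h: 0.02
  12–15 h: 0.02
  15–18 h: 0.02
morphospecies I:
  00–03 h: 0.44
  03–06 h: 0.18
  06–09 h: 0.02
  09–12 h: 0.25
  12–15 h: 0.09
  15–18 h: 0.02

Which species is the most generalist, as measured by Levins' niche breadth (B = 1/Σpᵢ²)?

Σp_IIᵢ² = 0.51² + 0.35² + 0.08² + 0.02² + 0.02² + 0.02² = 0.2601 + 0.1225 + 0.0064 + 0.0004 + 0.0004 + 0.0004 = 0.3902
B_II = 1 / 0.3902 = 2.5628
Σp_Iᵢ² = 0.44² + 0.18² + 0.02² + 0.25² + 0.09² + 0.02² = 0.1936 + 0.0324 + 0.0004 + 0.0625 + 0.0081 + 0.0004 = 0.2974
B_I = 1 / 0.2974 = 3.3625
Highest B → broadest niche (most generalist): morphospecies I (B = 3.36).

morphospecies I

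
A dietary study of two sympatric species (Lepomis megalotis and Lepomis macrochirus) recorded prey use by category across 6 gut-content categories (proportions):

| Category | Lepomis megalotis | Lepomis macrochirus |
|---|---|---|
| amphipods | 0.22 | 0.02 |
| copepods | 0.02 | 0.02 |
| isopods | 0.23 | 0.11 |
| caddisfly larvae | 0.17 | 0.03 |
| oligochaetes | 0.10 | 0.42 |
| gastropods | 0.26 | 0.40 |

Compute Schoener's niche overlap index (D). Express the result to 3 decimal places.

Σ|p₁ᵢ − p₂ᵢ| = 0.20 + 0.00 + 0.12 + 0.14 + 0.32 + 0.14 = 0.92
D = 1 − ½ × 0.92 = 1 − 0.460 = 0.54000

0.540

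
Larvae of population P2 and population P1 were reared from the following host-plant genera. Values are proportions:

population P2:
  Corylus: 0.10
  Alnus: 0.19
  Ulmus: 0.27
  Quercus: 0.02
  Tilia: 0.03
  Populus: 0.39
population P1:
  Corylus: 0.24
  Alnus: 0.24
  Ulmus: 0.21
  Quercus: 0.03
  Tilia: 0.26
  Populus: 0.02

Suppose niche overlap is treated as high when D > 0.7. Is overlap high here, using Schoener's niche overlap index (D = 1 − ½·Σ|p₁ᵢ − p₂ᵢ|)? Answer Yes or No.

Σ|p₁ᵢ − p₂ᵢ| = 0.14 + 0.05 + 0.06 + 0.01 + 0.23 + 0.37 = 0.86
D = 1 − ½ × 0.86 = 1 − 0.430 = 0.5700
D = 0.5700 < 0.7 → No.

No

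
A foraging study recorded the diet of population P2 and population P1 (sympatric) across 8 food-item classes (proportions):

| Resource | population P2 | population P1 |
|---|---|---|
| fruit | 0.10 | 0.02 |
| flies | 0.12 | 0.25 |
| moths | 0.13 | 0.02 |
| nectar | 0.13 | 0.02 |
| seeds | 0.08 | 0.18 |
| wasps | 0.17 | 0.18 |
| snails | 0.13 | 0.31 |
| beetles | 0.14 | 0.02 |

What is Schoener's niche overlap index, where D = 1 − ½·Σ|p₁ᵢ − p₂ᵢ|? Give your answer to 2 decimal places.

Σ|p₁ᵢ − p₂ᵢ| = 0.08 + 0.13 + 0.11 + 0.11 + 0.10 + 0.01 + 0.18 + 0.12 = 0.84
D = 1 − ½ × 0.84 = 1 − 0.420 = 0.5800

0.58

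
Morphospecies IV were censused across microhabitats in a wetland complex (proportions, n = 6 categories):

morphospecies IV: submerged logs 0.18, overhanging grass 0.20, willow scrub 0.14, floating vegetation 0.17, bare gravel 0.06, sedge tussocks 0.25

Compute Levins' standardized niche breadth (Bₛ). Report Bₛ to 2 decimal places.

0.87

Σpᵢ² = 0.18² + 0.20² + 0.14² + 0.17² + 0.06² + 0.25² = 0.0324 + 0.0400 + 0.0196 + 0.0289 + 0.0036 + 0.0625 = 0.1870
B = 1 / 0.1870 = 5.3476
Bₛ = (B − 1)/(n − 1) = (5.3476 − 1)/(6 − 1) = 4.3476/5 = 0.8695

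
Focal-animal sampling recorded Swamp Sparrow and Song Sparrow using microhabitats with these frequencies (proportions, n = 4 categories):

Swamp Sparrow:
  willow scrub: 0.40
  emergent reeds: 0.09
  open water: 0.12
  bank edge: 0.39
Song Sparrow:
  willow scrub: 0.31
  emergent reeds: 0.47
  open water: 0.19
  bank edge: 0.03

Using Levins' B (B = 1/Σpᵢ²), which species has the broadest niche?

Swamp Sparrow

Σp_Swamᵢ² = 0.40² + 0.09² + 0.12² + 0.39² = 0.1600 + 0.0081 + 0.0144 + 0.1521 = 0.3346
B_Swam = 1 / 0.3346 = 2.9886
Σp_Songᵢ² = 0.31² + 0.47² + 0.19² + 0.03² = 0.0961 + 0.2209 + 0.0361 + 0.0009 = 0.3540
B_Song = 1 / 0.3540 = 2.8249
Highest B → broadest niche (most generalist): Swamp Sparrow (B = 2.99).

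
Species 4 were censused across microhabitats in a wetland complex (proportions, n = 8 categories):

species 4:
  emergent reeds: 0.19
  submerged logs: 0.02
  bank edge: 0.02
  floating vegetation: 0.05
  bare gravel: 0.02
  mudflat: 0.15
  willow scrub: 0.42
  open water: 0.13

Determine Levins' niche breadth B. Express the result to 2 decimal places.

Σpᵢ² = 0.19² + 0.02² + 0.02² + 0.05² + 0.02² + 0.15² + 0.42² + 0.13² = 0.0361 + 0.0004 + 0.0004 + 0.0025 + 0.0004 + 0.0225 + 0.1764 + 0.0169 = 0.2556
B = 1 / 0.2556 = 3.9124

3.91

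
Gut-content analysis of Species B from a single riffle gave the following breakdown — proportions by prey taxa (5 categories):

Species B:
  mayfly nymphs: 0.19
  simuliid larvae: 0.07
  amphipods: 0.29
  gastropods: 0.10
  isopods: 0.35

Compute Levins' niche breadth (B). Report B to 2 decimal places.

Σpᵢ² = 0.19² + 0.07² + 0.29² + 0.10² + 0.35² = 0.0361 + 0.0049 + 0.0841 + 0.0100 + 0.1225 = 0.2576
B = 1 / 0.2576 = 3.8820

3.88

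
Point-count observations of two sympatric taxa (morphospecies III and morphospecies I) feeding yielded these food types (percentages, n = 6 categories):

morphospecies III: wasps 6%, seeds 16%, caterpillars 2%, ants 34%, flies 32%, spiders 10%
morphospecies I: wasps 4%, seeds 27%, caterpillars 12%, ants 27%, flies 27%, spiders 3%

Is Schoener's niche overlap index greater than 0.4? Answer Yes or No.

Convert percentages to proportions (divide by 100).
Σ|p₁ᵢ − p₂ᵢ| = 0.02 + 0.11 + 0.10 + 0.07 + 0.05 + 0.07 = 0.42
D = 1 − ½ × 0.42 = 1 − 0.210 = 0.7900
D = 0.7900 > 0.4 → Yes.

Yes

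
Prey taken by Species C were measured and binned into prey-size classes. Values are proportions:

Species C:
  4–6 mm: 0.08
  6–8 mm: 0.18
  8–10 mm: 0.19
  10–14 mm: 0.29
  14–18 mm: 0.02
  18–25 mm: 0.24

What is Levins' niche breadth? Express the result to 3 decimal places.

Σpᵢ² = 0.08² + 0.18² + 0.19² + 0.29² + 0.02² + 0.24² = 0.0064 + 0.0324 + 0.0361 + 0.0841 + 0.0004 + 0.0576 = 0.2170
B = 1 / 0.2170 = 4.60829

4.608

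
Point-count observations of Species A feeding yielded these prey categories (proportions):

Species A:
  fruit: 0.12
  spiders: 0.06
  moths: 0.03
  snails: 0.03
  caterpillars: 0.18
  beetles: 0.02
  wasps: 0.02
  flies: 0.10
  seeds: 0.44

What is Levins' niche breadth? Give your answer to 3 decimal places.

3.897

Σpᵢ² = 0.12² + 0.06² + 0.03² + 0.03² + 0.18² + 0.02² + 0.02² + 0.10² + 0.44² = 0.0144 + 0.0036 + 0.0009 + 0.0009 + 0.0324 + 0.0004 + 0.0004 + 0.0100 + 0.1936 = 0.2566
B = 1 / 0.2566 = 3.89712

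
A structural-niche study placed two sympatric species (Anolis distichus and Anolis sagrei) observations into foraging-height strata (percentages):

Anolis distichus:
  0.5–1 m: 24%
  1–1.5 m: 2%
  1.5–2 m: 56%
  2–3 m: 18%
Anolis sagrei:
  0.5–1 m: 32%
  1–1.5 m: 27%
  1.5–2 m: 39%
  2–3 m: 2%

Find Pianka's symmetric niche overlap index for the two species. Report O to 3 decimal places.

Convert percentages to proportions (divide by 100).
Σ p₁ᵢp₂ᵢ = 0.0768 + 0.0054 + 0.2184 + 0.0036 = 0.3042
Σp_1ᵢ² = 0.24² + 0.02² + 0.56² + 0.18² = 0.0576 + 0.0004 + 0.3136 + 0.0324 = 0.4040
Σp_2ᵢ² = 0.32² + 0.27² + 0.39² + 0.02² = 0.1024 + 0.0729 + 0.1521 + 0.0004 = 0.3278
O = 0.3042 / √(0.4040 × 0.3278) = 0.3042 / 0.363911 = 0.83592

0.836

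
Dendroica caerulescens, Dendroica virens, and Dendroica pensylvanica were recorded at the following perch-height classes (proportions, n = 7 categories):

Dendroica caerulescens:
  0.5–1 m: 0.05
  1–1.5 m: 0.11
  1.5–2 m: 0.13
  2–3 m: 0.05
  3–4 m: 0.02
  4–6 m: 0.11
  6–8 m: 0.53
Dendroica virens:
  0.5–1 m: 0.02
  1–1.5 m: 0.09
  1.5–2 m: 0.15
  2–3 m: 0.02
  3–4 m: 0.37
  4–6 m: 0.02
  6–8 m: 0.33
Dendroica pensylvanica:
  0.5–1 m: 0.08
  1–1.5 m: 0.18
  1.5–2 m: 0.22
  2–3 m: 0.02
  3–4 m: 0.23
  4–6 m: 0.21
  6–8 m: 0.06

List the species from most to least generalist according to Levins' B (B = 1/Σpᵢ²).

Σp_caerᵢ² = 0.05² + 0.11² + 0.13² + 0.05² + 0.02² + 0.11² + 0.53² = 0.0025 + 0.0121 + 0.0169 + 0.0025 + 0.0004 + 0.0121 + 0.2809 = 0.3274
B_caer = 1 / 0.3274 = 3.0544
Σp_vireᵢ² = 0.02² + 0.09² + 0.15² + 0.02² + 0.37² + 0.02² + 0.33² = 0.0004 + 0.0081 + 0.0225 + 0.0004 + 0.1369 + 0.0004 + 0.1089 = 0.2776
B_vire = 1 / 0.2776 = 3.6023
Σp_pensᵢ² = 0.08² + 0.18² + 0.22² + 0.02² + 0.23² + 0.21² + 0.06² = 0.0064 + 0.0324 + 0.0484 + 0.0004 + 0.0529 + 0.0441 + 0.0036 = 0.1882
B_pens = 1 / 0.1882 = 5.3135
Ranking by B (broadest → narrowest): Dendroica pensylvanica (5.31) > Dendroica virens (3.60) > Dendroica caerulescens (3.05)

Dendroica pensylvanica > Dendroica virens > Dendroica caerulescens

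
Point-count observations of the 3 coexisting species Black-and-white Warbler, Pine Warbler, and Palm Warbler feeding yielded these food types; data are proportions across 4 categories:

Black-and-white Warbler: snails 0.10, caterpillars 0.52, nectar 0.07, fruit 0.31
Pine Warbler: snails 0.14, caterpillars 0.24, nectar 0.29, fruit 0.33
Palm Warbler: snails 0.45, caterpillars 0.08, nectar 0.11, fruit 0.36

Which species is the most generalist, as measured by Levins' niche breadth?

Pine Warbler

Σp_Blacᵢ² = 0.10² + 0.52² + 0.07² + 0.31² = 0.0100 + 0.2704 + 0.0049 + 0.0961 = 0.3814
B_Blac = 1 / 0.3814 = 2.6219
Σp_Pineᵢ² = 0.14² + 0.24² + 0.29² + 0.33² = 0.0196 + 0.0576 + 0.0841 + 0.1089 = 0.2702
B_Pine = 1 / 0.2702 = 3.7010
Σp_Palmᵢ² = 0.45² + 0.08² + 0.11² + 0.36² = 0.2025 + 0.0064 + 0.0121 + 0.1296 = 0.3506
B_Palm = 1 / 0.3506 = 2.8523
Highest B → broadest niche (most generalist): Pine Warbler (B = 3.70).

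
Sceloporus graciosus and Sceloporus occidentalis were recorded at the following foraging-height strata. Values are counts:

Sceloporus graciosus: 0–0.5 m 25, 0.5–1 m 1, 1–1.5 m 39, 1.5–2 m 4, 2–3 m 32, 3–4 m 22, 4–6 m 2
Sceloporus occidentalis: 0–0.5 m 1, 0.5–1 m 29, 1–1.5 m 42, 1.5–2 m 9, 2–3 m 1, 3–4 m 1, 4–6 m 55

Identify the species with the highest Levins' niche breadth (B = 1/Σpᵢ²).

Proportions for Sceloporus graciosus (n=125): 25/125=0.2000, 1/125=0.0080, 39/125=0.3120, 4/125=0.0320, 32/125=0.2560, 22/125=0.1760, 2/125=0.0160
Proportions for Sceloporus occidentalis (n=138): 1/138=0.0072, 29/138=0.2101, 42/138=0.3043, 9/138=0.0652, 1/138=0.0072, 1/138=0.0072, 55/138=0.3986
Σp_gracᵢ² = 0.2000² + 0.0080² + 0.3120² + 0.0320² + 0.2560² + 0.1760² + 0.0160² = 0.040000 + 0.000064 + 0.097344 + 0.001024 + 0.065536 + 0.030976 + 0.000256 = 0.235200
B_grac = 1 / 0.235200 = 4.2517
Σp_occiᵢ² = 0.0072² + 0.2101² + 0.3043² + 0.0652² + 0.0072² + 0.0072² + 0.3986² = 0.000052 + 0.044142 + 0.092598 + 0.004251 + 0.000052 + 0.000052 + 0.158882 = 0.300029
B_occi = 1 / 0.300029 = 3.3330
Highest B → broadest niche (most generalist): Sceloporus graciosus (B = 4.25).

Sceloporus graciosus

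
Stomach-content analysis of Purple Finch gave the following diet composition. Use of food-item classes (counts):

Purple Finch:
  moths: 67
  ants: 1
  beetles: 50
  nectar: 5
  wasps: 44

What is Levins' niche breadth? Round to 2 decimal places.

3.12

Proportions for Purple Finch (n=167): 67/167=0.4012, 1/167=0.0060, 50/167=0.2994, 5/167=0.0299, 44/167=0.2635
Σpᵢ² = 0.4012² + 0.0060² + 0.2994² + 0.0299² + 0.2635² = 0.160961 + 0.000036 + 0.089640 + 0.000894 + 0.069432 = 0.320963
B = 1 / 0.320963 = 3.1156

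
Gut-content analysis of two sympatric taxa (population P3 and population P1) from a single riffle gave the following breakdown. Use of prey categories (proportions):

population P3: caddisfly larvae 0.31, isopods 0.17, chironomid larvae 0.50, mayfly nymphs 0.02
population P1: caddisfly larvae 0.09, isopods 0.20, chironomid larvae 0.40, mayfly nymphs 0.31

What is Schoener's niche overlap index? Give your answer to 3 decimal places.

0.680

Σ|p₁ᵢ − p₂ᵢ| = 0.22 + 0.03 + 0.10 + 0.29 = 0.64
D = 1 − ½ × 0.64 = 1 − 0.320 = 0.68000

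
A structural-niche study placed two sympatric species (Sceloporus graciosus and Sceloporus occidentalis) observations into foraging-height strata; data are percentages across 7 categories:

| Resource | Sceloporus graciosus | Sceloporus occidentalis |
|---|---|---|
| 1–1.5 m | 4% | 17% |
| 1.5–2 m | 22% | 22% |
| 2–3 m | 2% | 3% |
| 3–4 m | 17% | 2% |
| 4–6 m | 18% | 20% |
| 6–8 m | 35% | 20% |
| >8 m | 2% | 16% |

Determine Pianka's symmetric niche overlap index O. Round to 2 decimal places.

0.81

Convert percentages to proportions (divide by 100).
Σ p₁ᵢp₂ᵢ = 0.0068 + 0.0484 + 0.0006 + 0.0034 + 0.0360 + 0.0700 + 0.0032 = 0.1684
Σp_1ᵢ² = 0.04² + 0.22² + 0.02² + 0.17² + 0.18² + 0.35² + 0.02² = 0.0016 + 0.0484 + 0.0004 + 0.0289 + 0.0324 + 0.1225 + 0.0004 = 0.2346
Σp_2ᵢ² = 0.17² + 0.22² + 0.03² + 0.02² + 0.20² + 0.20² + 0.16² = 0.0289 + 0.0484 + 0.0009 + 0.0004 + 0.0400 + 0.0400 + 0.0256 = 0.1842
O = 0.1684 / √(0.2346 × 0.1842) = 0.1684 / 0.20788 = 0.8101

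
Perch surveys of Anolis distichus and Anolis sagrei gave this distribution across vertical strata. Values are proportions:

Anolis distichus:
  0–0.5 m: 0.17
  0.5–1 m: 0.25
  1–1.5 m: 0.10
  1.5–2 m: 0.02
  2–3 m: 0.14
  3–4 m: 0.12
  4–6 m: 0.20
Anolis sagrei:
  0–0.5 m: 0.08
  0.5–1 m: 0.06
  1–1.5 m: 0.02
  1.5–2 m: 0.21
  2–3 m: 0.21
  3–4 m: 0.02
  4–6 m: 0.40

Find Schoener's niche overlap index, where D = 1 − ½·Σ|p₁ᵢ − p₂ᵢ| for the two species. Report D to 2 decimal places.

Σ|p₁ᵢ − p₂ᵢ| = 0.09 + 0.19 + 0.08 + 0.19 + 0.07 + 0.10 + 0.20 = 0.92
D = 1 − ½ × 0.92 = 1 − 0.460 = 0.5400

0.54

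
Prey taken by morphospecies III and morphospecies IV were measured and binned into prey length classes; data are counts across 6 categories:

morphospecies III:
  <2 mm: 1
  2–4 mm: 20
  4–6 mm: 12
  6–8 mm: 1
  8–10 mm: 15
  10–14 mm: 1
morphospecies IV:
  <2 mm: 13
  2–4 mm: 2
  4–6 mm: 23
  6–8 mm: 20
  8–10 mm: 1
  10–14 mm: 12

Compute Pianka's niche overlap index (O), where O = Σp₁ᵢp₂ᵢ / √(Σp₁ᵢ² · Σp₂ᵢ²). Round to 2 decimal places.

0.38

Proportions for morphospecies III (n=50): 1/50=0.0200, 20/50=0.4000, 12/50=0.2400, 1/50=0.0200, 15/50=0.3000, 1/50=0.0200
Proportions for morphospecies IV (n=71): 13/71=0.1831, 2/71=0.0282, 23/71=0.3239, 20/71=0.2817, 1/71=0.0141, 12/71=0.1690
Σ p₁ᵢp₂ᵢ = 0.003662 + 0.011280 + 0.077736 + 0.005634 + 0.004230 + 0.003380 = 0.105922
Σp_1ᵢ² = 0.0200² + 0.4000² + 0.2400² + 0.0200² + 0.3000² + 0.0200² = 0.000400 + 0.160000 + 0.057600 + 0.000400 + 0.090000 + 0.000400 = 0.308800
Σp_2ᵢ² = 0.1831² + 0.0282² + 0.3239² + 0.2817² + 0.0141² + 0.1690² = 0.033526 + 0.000795 + 0.104911 + 0.079355 + 0.000199 + 0.028561 = 0.247347
O = 0.105922 / √(0.308800 × 0.247347) = 0.105922 / 0.2763707 = 0.3833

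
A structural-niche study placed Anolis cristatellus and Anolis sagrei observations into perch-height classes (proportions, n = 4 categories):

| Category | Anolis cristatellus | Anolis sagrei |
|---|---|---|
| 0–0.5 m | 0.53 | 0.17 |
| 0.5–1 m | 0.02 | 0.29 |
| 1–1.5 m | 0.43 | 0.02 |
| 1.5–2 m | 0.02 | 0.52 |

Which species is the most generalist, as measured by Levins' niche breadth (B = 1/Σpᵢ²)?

Anolis sagrei

Σp_crisᵢ² = 0.53² + 0.02² + 0.43² + 0.02² = 0.2809 + 0.0004 + 0.1849 + 0.0004 = 0.4666
B_cris = 1 / 0.4666 = 2.1432
Σp_sagrᵢ² = 0.17² + 0.29² + 0.02² + 0.52² = 0.0289 + 0.0841 + 0.0004 + 0.2704 = 0.3838
B_sagr = 1 / 0.3838 = 2.6055
Highest B → broadest niche (most generalist): Anolis sagrei (B = 2.61).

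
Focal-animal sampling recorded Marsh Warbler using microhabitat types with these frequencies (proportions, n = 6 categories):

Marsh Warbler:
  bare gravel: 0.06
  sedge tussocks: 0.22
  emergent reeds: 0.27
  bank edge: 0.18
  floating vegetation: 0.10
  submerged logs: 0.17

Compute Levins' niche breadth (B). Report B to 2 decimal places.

5.10

Σpᵢ² = 0.06² + 0.22² + 0.27² + 0.18² + 0.10² + 0.17² = 0.0036 + 0.0484 + 0.0729 + 0.0324 + 0.0100 + 0.0289 = 0.1962
B = 1 / 0.1962 = 5.0968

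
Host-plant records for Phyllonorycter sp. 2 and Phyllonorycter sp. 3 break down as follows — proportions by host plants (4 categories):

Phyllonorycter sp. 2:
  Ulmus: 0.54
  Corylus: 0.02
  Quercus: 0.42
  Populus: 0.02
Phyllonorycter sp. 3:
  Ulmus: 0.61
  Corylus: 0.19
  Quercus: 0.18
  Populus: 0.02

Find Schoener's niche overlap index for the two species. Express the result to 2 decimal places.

Σ|p₁ᵢ − p₂ᵢ| = 0.07 + 0.17 + 0.24 + 0.00 = 0.48
D = 1 − ½ × 0.48 = 1 − 0.240 = 0.7600

0.76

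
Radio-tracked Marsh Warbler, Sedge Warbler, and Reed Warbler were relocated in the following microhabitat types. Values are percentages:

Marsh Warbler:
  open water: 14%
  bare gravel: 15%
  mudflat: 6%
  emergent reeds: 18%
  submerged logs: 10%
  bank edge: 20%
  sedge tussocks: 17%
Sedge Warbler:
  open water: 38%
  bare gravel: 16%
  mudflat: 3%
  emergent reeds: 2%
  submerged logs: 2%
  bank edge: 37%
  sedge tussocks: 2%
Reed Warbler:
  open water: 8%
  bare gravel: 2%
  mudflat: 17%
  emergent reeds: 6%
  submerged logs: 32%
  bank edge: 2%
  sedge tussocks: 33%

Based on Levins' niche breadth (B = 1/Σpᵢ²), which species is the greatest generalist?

Marsh Warbler

Convert percentages to proportions (divide by 100).
Σp_Marsᵢ² = 0.14² + 0.15² + 0.06² + 0.18² + 0.10² + 0.20² + 0.17² = 0.0196 + 0.0225 + 0.0036 + 0.0324 + 0.0100 + 0.0400 + 0.0289 = 0.1570
B_Mars = 1 / 0.1570 = 6.3694
Σp_Sedgᵢ² = 0.38² + 0.16² + 0.03² + 0.02² + 0.02² + 0.37² + 0.02² = 0.1444 + 0.0256 + 0.0009 + 0.0004 + 0.0004 + 0.1369 + 0.0004 = 0.3090
B_Sedg = 1 / 0.3090 = 3.2362
Σp_Reedᵢ² = 0.08² + 0.02² + 0.17² + 0.06² + 0.32² + 0.02² + 0.33² = 0.0064 + 0.0004 + 0.0289 + 0.0036 + 0.1024 + 0.0004 + 0.1089 = 0.2510
B_Reed = 1 / 0.2510 = 3.9841
Highest B → broadest niche (most generalist): Marsh Warbler (B = 6.37).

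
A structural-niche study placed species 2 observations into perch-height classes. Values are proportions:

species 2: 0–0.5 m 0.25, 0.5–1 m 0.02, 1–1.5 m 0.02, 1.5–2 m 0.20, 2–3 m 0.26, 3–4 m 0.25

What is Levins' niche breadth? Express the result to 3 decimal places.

Σpᵢ² = 0.25² + 0.02² + 0.02² + 0.20² + 0.26² + 0.25² = 0.0625 + 0.0004 + 0.0004 + 0.0400 + 0.0676 + 0.0625 = 0.2334
B = 1 / 0.2334 = 4.28449

4.284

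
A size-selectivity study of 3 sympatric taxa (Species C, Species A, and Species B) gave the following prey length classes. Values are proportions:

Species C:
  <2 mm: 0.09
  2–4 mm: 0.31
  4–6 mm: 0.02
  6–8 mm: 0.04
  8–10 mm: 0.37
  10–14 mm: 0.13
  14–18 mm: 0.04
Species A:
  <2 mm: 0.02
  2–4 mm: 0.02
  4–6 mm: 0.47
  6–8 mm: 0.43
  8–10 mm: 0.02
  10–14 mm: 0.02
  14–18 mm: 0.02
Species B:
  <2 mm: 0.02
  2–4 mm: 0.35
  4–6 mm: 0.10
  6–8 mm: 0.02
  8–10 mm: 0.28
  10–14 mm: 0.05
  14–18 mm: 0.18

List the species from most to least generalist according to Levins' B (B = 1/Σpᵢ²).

Σp_Cᵢ² = 0.09² + 0.31² + 0.02² + 0.04² + 0.37² + 0.13² + 0.04² = 0.0081 + 0.0961 + 0.0004 + 0.0016 + 0.1369 + 0.0169 + 0.0016 = 0.2616
B_C = 1 / 0.2616 = 3.8226
Σp_Aᵢ² = 0.02² + 0.02² + 0.47² + 0.43² + 0.02² + 0.02² + 0.02² = 0.0004 + 0.0004 + 0.2209 + 0.1849 + 0.0004 + 0.0004 + 0.0004 = 0.4078
B_A = 1 / 0.4078 = 2.4522
Σp_Bᵢ² = 0.02² + 0.35² + 0.10² + 0.02² + 0.28² + 0.05² + 0.18² = 0.0004 + 0.1225 + 0.0100 + 0.0004 + 0.0784 + 0.0025 + 0.0324 = 0.2466
B_B = 1 / 0.2466 = 4.0552
Ranking by B (broadest → narrowest): Species B (4.06) > Species C (3.82) > Species A (2.45)

Species B > Species C > Species A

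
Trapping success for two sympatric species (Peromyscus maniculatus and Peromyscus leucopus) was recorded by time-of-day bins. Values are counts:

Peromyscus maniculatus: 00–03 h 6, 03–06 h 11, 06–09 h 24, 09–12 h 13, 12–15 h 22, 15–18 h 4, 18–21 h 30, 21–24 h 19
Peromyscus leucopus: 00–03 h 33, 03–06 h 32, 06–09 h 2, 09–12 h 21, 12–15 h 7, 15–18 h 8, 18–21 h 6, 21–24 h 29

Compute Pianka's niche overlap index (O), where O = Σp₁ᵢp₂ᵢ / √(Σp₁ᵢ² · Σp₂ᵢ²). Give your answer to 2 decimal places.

Proportions for Peromyscus maniculatus (n=129): 6/129=0.0465, 11/129=0.0853, 24/129=0.1860, 13/129=0.1008, 22/129=0.1705, 4/129=0.0310, 30/129=0.2326, 19/129=0.1473
Proportions for Peromyscus leucopus (n=138): 33/138=0.2391, 32/138=0.2319, 2/138=0.0145, 21/138=0.1522, 7/138=0.0507, 8/138=0.0580, 6/138=0.0435, 29/138=0.2101
Σ p₁ᵢp₂ᵢ = 0.011118 + 0.019781 + 0.002697 + 0.015342 + 0.008644 + 0.001798 + 0.010118 + 0.030948 = 0.100446
Σp_1ᵢ² = 0.0465² + 0.0853² + 0.1860² + 0.1008² + 0.1705² + 0.0310² + 0.2326² + 0.1473² = 0.002162 + 0.007276 + 0.034596 + 0.010161 + 0.029070 + 0.000961 + 0.054103 + 0.021697 = 0.160026
Σp_2ᵢ² = 0.2391² + 0.2319² + 0.0145² + 0.1522² + 0.0507² + 0.0580² + 0.0435² + 0.2101² = 0.057169 + 0.053778 + 0.000210 + 0.023165 + 0.002570 + 0.003364 + 0.001892 + 0.044142 = 0.186290
O = 0.100446 / √(0.160026 × 0.186290) = 0.100446 / 0.1726593 = 0.5818

0.58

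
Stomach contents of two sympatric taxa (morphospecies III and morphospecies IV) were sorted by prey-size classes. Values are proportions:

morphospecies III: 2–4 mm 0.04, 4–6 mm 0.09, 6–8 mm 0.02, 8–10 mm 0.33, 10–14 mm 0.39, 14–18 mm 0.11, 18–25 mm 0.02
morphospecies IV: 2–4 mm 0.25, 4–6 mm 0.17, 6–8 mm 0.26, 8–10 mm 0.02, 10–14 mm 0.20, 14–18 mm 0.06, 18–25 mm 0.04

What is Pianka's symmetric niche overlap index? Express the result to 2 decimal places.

Σ p₁ᵢp₂ᵢ = 0.0100 + 0.0153 + 0.0052 + 0.0066 + 0.0780 + 0.0066 + 0.0008 = 0.1225
Σp_1ᵢ² = 0.04² + 0.09² + 0.02² + 0.33² + 0.39² + 0.11² + 0.02² = 0.0016 + 0.0081 + 0.0004 + 0.1089 + 0.1521 + 0.0121 + 0.0004 = 0.2836
Σp_2ᵢ² = 0.25² + 0.17² + 0.26² + 0.02² + 0.20² + 0.06² + 0.04² = 0.0625 + 0.0289 + 0.0676 + 0.0004 + 0.0400 + 0.0036 + 0.0016 = 0.2046
O = 0.1225 / √(0.2836 × 0.2046) = 0.1225 / 0.24088 = 0.5086

0.51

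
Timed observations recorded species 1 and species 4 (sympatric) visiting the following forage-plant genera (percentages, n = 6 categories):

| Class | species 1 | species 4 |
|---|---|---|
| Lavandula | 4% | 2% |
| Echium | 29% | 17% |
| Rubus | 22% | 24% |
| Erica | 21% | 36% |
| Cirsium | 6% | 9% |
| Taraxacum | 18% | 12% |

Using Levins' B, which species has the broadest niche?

species 1

Convert percentages to proportions (divide by 100).
Σp_1ᵢ² = 0.04² + 0.29² + 0.22² + 0.21² + 0.06² + 0.18² = 0.0016 + 0.0841 + 0.0484 + 0.0441 + 0.0036 + 0.0324 = 0.2142
B_1 = 1 / 0.2142 = 4.6685
Σp_4ᵢ² = 0.02² + 0.17² + 0.24² + 0.36² + 0.09² + 0.12² = 0.0004 + 0.0289 + 0.0576 + 0.1296 + 0.0081 + 0.0144 = 0.2390
B_4 = 1 / 0.2390 = 4.1841
Highest B → broadest niche (most generalist): species 1 (B = 4.67).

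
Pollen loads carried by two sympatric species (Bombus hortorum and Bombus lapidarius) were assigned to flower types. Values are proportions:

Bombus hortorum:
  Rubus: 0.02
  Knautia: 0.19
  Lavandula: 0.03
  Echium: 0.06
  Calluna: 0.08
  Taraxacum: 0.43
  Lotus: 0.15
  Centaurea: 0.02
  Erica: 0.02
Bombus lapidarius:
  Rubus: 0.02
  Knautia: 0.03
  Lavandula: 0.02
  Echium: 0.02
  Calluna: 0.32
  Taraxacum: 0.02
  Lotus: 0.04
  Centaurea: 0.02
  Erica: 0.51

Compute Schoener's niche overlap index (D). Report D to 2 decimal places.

Σ|p₁ᵢ − p₂ᵢ| = 0.00 + 0.16 + 0.01 + 0.04 + 0.24 + 0.41 + 0.11 + 0.00 + 0.49 = 1.46
D = 1 − ½ × 1.46 = 1 − 0.730 = 0.2700

0.27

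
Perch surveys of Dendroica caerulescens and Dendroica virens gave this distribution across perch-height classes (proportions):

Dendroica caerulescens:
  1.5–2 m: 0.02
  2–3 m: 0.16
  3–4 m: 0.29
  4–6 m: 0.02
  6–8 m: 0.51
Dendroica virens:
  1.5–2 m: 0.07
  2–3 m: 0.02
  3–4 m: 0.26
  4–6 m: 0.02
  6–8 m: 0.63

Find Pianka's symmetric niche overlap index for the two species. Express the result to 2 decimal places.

0.96

Σ p₁ᵢp₂ᵢ = 0.0014 + 0.0032 + 0.0754 + 0.0004 + 0.3213 = 0.4017
Σp_1ᵢ² = 0.02² + 0.16² + 0.29² + 0.02² + 0.51² = 0.0004 + 0.0256 + 0.0841 + 0.0004 + 0.2601 = 0.3706
Σp_2ᵢ² = 0.07² + 0.02² + 0.26² + 0.02² + 0.63² = 0.0049 + 0.0004 + 0.0676 + 0.0004 + 0.3969 = 0.4702
O = 0.4017 / √(0.3706 × 0.4702) = 0.4017 / 0.41744 = 0.9623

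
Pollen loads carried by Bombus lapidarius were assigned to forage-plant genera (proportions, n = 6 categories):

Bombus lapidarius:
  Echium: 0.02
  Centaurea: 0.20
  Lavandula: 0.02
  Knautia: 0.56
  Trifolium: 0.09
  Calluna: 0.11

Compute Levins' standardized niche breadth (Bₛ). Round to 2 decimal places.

Σpᵢ² = 0.02² + 0.20² + 0.02² + 0.56² + 0.09² + 0.11² = 0.0004 + 0.0400 + 0.0004 + 0.3136 + 0.0081 + 0.0121 = 0.3746
B = 1 / 0.3746 = 2.6695
Bₛ = (B − 1)/(n − 1) = (2.6695 − 1)/(6 − 1) = 1.6695/5 = 0.3339

0.33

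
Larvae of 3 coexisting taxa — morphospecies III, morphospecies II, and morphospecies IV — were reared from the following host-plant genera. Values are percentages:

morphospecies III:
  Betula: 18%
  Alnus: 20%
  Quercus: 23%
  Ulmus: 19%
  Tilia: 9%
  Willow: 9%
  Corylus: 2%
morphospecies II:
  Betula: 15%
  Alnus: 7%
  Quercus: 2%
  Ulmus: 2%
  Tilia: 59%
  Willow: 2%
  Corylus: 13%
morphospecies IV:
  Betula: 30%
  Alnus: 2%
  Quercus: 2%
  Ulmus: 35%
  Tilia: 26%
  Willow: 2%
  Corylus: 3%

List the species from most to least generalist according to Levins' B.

morphospecies III > morphospecies IV > morphospecies II

Convert percentages to proportions (divide by 100).
Σp_IIIᵢ² = 0.18² + 0.20² + 0.23² + 0.19² + 0.09² + 0.09² + 0.02² = 0.0324 + 0.0400 + 0.0529 + 0.0361 + 0.0081 + 0.0081 + 0.0004 = 0.1780
B_III = 1 / 0.1780 = 5.6180
Σp_IIᵢ² = 0.15² + 0.07² + 0.02² + 0.02² + 0.59² + 0.02² + 0.13² = 0.0225 + 0.0049 + 0.0004 + 0.0004 + 0.3481 + 0.0004 + 0.0169 = 0.3936
B_II = 1 / 0.3936 = 2.5407
Σp_IVᵢ² = 0.30² + 0.02² + 0.02² + 0.35² + 0.26² + 0.02² + 0.03² = 0.0900 + 0.0004 + 0.0004 + 0.1225 + 0.0676 + 0.0004 + 0.0009 = 0.2822
B_IV = 1 / 0.2822 = 3.5436
Ranking by B (broadest → narrowest): morphospecies III (5.62) > morphospecies IV (3.54) > morphospecies II (2.54)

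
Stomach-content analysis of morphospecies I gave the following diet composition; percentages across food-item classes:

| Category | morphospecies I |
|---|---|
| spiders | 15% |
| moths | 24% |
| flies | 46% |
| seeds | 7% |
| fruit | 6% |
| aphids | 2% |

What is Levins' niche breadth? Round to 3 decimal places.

Convert percentages to proportions (divide by 100).
Σpᵢ² = 0.15² + 0.24² + 0.46² + 0.07² + 0.06² + 0.02² = 0.0225 + 0.0576 + 0.2116 + 0.0049 + 0.0036 + 0.0004 = 0.3006
B = 1 / 0.3006 = 3.32668

3.327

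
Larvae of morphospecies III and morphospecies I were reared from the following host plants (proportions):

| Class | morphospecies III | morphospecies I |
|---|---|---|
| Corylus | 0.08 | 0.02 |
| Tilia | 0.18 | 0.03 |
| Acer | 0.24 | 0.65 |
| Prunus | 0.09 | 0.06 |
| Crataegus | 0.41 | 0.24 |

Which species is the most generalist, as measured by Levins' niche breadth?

Σp_IIIᵢ² = 0.08² + 0.18² + 0.24² + 0.09² + 0.41² = 0.0064 + 0.0324 + 0.0576 + 0.0081 + 0.1681 = 0.2726
B_III = 1 / 0.2726 = 3.6684
Σp_Iᵢ² = 0.02² + 0.03² + 0.65² + 0.06² + 0.24² = 0.0004 + 0.0009 + 0.4225 + 0.0036 + 0.0576 = 0.4850
B_I = 1 / 0.4850 = 2.0619
Highest B → broadest niche (most generalist): morphospecies III (B = 3.67).

morphospecies III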